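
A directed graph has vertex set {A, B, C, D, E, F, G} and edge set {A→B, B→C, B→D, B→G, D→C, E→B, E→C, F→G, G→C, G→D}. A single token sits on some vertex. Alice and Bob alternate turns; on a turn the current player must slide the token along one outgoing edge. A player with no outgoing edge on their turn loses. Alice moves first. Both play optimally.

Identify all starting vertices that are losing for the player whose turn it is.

A, C, F

Use the standard recursion: the mover loses at a terminal position; elsewhere, the mover wins exactly when some move hands the opponent an L position.
Every edge goes from a vertex to one that appears earlier in the order C, D, G, B, E, F, A, so processing vertices in that order labels each vertex after all of its successors.
C: no outgoing edge → L
D: →C(L), so W
G: →C(L), so W
B: →C(L), so W
E: →C(L), so W
F: →G(W) only, which is W, so L
A: →B(W) only, which is W, so L
The losing starting vertices are exactly the entries labelled L in this table (3 of them).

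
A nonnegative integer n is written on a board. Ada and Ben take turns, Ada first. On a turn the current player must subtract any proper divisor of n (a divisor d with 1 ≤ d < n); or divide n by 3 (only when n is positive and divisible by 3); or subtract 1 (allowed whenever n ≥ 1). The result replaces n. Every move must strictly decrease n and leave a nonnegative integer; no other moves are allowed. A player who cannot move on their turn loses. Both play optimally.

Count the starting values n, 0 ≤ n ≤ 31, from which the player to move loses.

Build the W/L table. Terminal = L. A non-terminal position is W if it has a move to some L; otherwise it is L.
n=0: no move → L
n=1: reaches L-position 0 → W
n=2: only reaches 1(W), which is W → L
n=3: reaches L-position 2 → W
n=4: reaches L-position 2 → W
n=5: only reaches 4(W), which is W → L
n=6: reaches L-position 2 → W
n=7: only reaches 6(W), which is W → L
n=8: reaches L-position 7 → W
n=9: only reaches 3(W), 6(W), 8(W), all W → L
n=10: reaches L-position 5 → W
n=11: only reaches 10(W), which is W → L
n=12: reaches L-position 9 → W
n=13: only reaches 12(W), which is W → L
n=14: reaches L-position 7 → W
n=15: reaches L-position 5 → W
n=16: only reaches 8(W), 12(W), 14(W), 15(W), all W → L
n=17: reaches L-position 16 → W
n=18: reaches L-position 9 → W
n=19: only reaches 18(W), which is W → L
n=20: reaches L-position 16 → W
n=21: reaches L-position 7 → W
n=22: reaches L-position 11 → W
n=23: only reaches 22(W), which is W → L
n=24: reaches L-position 16 → W
n=25: only reaches 20(W), 24(W), all W → L
n=26: reaches L-position 13 → W
n=27: reaches L-position 9 → W
n=28: only reaches 14(W), 21(W), 24(W), 26(W), 27(W), all W → L
n=29: reaches L-position 28 → W
n=30: reaches L-position 25 → W
n=31: only reaches 30(W), which is W → L
L entries with 0 ≤ n ≤ 31: n = 0, 2, 5, 7, 9, 11, 13, 16, 19, 23, 25, 28, 31; that makes 13.

13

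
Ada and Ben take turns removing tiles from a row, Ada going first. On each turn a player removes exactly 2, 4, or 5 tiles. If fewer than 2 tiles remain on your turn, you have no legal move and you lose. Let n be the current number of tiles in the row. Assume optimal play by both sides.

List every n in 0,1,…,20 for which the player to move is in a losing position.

Classify positions by backward induction: terminal positions (no move available) are L. From any other position, the mover wins iff some move reaches an L.
n=0: no move → L
n=1: no move → L
n=2: can move to 0, which is L ⇒ W
n=3: can move to 1, which is L ⇒ W
n=4: can move to 0, which is L ⇒ W
n=5: can move to 1, which is L ⇒ W
n=6: can move to 1, which is L ⇒ W
n=7: moves to 5(W), 3(W), 2(W); every one is W ⇒ L
n=8: moves to 6(W), 4(W), 3(W); every one is W ⇒ L
n=9: can move to 7, which is L ⇒ W
n=10: can move to 8, which is L ⇒ W
n=11: can move to 7, which is L ⇒ W
n=12: can move to 8, which is L ⇒ W
n=13: can move to 8, which is L ⇒ W
n=14: moves to 12(W), 10(W), 9(W); every one is W ⇒ L
n=15: moves to 13(W), 11(W), 10(W); every one is W ⇒ L
n=16: can move to 14, which is L ⇒ W
n=17: can move to 15, which is L ⇒ W
n=18: can move to 14, which is L ⇒ W
n=19: can move to 15, which is L ⇒ W
n=20: can move to 15, which is L ⇒ W
The losing starting values of n are exactly the entries labelled L in this table (6 of them).

0, 1, 7, 8, 14, 15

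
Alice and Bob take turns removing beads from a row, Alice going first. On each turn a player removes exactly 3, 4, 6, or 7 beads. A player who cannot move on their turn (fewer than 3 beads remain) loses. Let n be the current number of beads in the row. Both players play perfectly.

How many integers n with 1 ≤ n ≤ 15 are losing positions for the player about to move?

Positions with no move are L. A position that does have a move is losing for the player to move precisely when every available move leads to a winning position for the opponent. Fill in the labels:
n=0: no move → L
n=1: no move → L
n=2: no move → L
n=3: can move to 0, which is L ⇒ W
n=4: can move to 1, which is L ⇒ W
n=5: can move to 2, which is L ⇒ W
n=6: can move to 2, which is L ⇒ W
n=7: can move to 1, which is L ⇒ W
n=8: can move to 2, which is L ⇒ W
n=9: can move to 2, which is L ⇒ W
n=10: moves to 7(W), 6(W), 4(W), 3(W); every one is W ⇒ L
n=11: moves to 8(W), 7(W), 5(W), 4(W); every one is W ⇒ L
n=12: moves to 9(W), 8(W), 6(W), 5(W); every one is W ⇒ L
n=13: can move to 10, which is L ⇒ W
n=14: can move to 11, which is L ⇒ W
n=15: can move to 12, which is L ⇒ W
L entries with 1 ≤ n ≤ 15 (n=0 is outside the asked range and is not counted): n = 1, 2, 10, 11, 12; that makes 5.

5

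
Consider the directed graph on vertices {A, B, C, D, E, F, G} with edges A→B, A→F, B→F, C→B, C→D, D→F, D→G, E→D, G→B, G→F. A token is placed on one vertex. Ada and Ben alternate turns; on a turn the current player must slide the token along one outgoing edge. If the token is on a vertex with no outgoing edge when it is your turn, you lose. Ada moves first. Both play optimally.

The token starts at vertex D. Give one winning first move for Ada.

Move to F.

Positions with no move are L. A position that does have a move is losing for the player to move precisely when every available move leads to a winning position for the opponent. Fill in the labels:
Every edge goes from a vertex to one that appears earlier in the order F, B, G, D, C, E, A, so processing vertices in that order labels each vertex after all of its successors.
F: no outgoing edge → L
B: →F(L), so W
G: →F(L), so W
D: →F(L), so W
C: →D(W), B(W) — all W, so L
E: →D(W) only, which is W, so L
A: →F(L), so W
From D, the L positions reachable in one move are: F.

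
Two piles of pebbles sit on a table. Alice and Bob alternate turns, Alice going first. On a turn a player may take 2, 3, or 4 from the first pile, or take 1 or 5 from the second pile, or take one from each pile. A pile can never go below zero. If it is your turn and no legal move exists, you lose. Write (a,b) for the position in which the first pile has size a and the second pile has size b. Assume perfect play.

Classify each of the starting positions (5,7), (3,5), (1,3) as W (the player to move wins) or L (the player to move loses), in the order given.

(5,7): W, (3,5): L, (1,3): W

Build the W/L table. Terminal = L. A non-terminal position is W if it has a move to some L; otherwise it is L.
No move ever increases a pile, so every position that can arise here has a ≤ 5 and b ≤ 7; it is enough to label the cells with 0 ≤ a ≤ 5 and 0 ≤ b ≤ 7.
Every move lowers a or b (never raises either), so fill the grid row by row in increasing a, and left to right within a row: each cell's successors are then already labelled.
      b=0  b=1  b=2  b=3  b=4  b=5  b=6  b=7
a=0:    L    W    L    W    L    W    L    W
a=1:    L    W    L    W    L    W    L    W
a=2:    W    W    W    W    W    W    W    W
a=3:    W    L    W    L    W    L    W    L
a=4:    W    L    W    L    W    L    W    L
a=5:    W    W    W    W    W    W    W    W
Cells with no legal move (terminal, hence L): (0,0), (1,0).
The remaining L cells, each justified by listing all of its moves:
(0,2): only reaches (0,1)(W), which is W → L
(0,4): only reaches (0,3)(W), which is W → L
(0,6): only reaches (0,5)(W), (0,1)(W), all W → L
(1,2): only reaches (1,1)(W), (0,1)(W), all W → L
(1,4): only reaches (1,3)(W), (0,3)(W), all W → L
(1,6): only reaches (1,5)(W), (1,1)(W), (0,5)(W), all W → L
(3,1): only reaches (1,1)(W), (0,1)(W), (3,0)(W), (2,0)(W), all W → L
(3,3): only reaches (1,3)(W), (0,3)(W), (3,2)(W), (2,2)(W), all W → L
(3,5): only reaches (1,5)(W), (0,5)(W), (3,4)(W), (3,0)(W), (2,4)(W), all W → L
(3,7): only reaches (1,7)(W), (0,7)(W), (3,6)(W), (3,2)(W), (2,6)(W), all W → L
(4,1): only reaches (2,1)(W), (1,1)(W), (0,1)(W), (4,0)(W), (3,0)(W), all W → L
(4,3): only reaches (2,3)(W), (1,3)(W), (0,3)(W), (4,2)(W), (3,2)(W), all W → L
(4,5): only reaches (2,5)(W), (1,5)(W), (0,5)(W), (4,4)(W), (4,0)(W), (3,4)(W), all W → L
(4,7): only reaches (2,7)(W), (1,7)(W), (0,7)(W), (4,6)(W), (4,2)(W), (3,6)(W), all W → L
Every other cell has at least one move into one of the L cells above, so it is W.
(5,7): the move to (3,7) reaches an L cell, so W
(3,5): one of the L cells justified above, so L
(1,3): the move to (1,2) reaches an L cell, so W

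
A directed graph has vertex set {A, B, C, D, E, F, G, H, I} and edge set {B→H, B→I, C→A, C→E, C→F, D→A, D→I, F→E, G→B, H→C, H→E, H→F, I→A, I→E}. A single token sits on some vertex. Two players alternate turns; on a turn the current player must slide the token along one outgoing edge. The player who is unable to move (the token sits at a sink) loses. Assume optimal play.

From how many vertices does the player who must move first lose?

3

Compute win/loss labels from the base case upward. A position with no move is L. Any other position is W if it can reach an L in one move, else L.
Every edge goes from a vertex to one that appears earlier in the order A, E, F, C, H, I, B, D, G, so processing vertices in that order labels each vertex after all of its successors.
A: no outgoing edge → L
E: no outgoing edge → L
F: →E(L), so W
C: →E(L), so W
H: →E(L), so W
I: →E(L), so W
B: →I(W), H(W) — all W, so L
D: →A(L), so W
G: →B(L), so W
The L vertices are A, B, E; that is 3 in all.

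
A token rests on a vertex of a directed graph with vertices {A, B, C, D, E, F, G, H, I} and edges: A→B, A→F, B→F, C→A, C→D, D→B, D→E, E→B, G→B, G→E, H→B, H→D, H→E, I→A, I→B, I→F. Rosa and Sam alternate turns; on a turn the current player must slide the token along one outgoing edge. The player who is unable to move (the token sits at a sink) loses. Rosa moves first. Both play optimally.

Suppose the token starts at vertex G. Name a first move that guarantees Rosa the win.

Move to E.

Use the standard recursion: the mover loses at a terminal position; elsewhere, the mover wins exactly when some move hands the opponent an L position.
Every edge goes from a vertex to one that appears earlier in the order F, B, E, D, A, H, I, C, G, so processing vertices in that order labels each vertex after all of its successors.
F: no outgoing edge → L
B: →F(L), so W
E: →B(W) only, which is W, so L
D: →E(L), so W
A: →F(L), so W
H: →E(L), so W
I: →F(L), so W
C: →A(W), D(W) — all W, so L
G: →E(L), so W
From G, the L positions reachable in one move are: E.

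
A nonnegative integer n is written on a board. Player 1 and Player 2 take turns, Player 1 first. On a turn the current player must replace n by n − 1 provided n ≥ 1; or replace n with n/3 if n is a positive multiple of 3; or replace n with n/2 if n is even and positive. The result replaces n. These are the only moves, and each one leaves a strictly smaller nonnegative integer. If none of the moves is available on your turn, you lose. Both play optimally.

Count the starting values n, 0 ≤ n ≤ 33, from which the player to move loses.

13

Positions with no move are L. A position that does have a move is losing for the player to move precisely when every available move leads to a winning position for the opponent. Fill in the labels:
n=0: no move → L
n=1: W (go to 0, an L position)
n=2: L (sole option 1(W) is W)
n=3: W (go to 2, an L position)
n=4: W (go to 2, an L position)
n=5: L (sole option 4(W) is W)
n=6: W (go to 2, an L position)
n=7: L (sole option 6(W) is W)
n=8: W (go to 7, an L position)
n=9: L (options 3(W), 8(W) are all W)
n=10: W (go to 5, an L position)
n=11: L (sole option 10(W) is W)
n=12: W (go to 11, an L position)
n=13: L (sole option 12(W) is W)
n=14: W (go to 7, an L position)
n=15: W (go to 5, an L position)
n=16: L (options 8(W), 15(W) are all W)
n=17: W (go to 16, an L position)
n=18: W (go to 9, an L position)
n=19: L (sole option 18(W) is W)
n=20: W (go to 19, an L position)
n=21: W (go to 7, an L position)
n=22: W (go to 11, an L position)
n=23: L (sole option 22(W) is W)
n=24: W (go to 23, an L position)
n=25: L (sole option 24(W) is W)
n=26: W (go to 13, an L position)
n=27: W (go to 9, an L position)
n=28: L (options 14(W), 27(W) are all W)
n=29: W (go to 28, an L position)
n=30: L (options 10(W), 15(W), 29(W) are all W)
n=31: W (go to 30, an L position)
n=32: W (go to 16, an L position)
n=33: W (go to 11, an L position)
L entries with 0 ≤ n ≤ 33: n = 0, 2, 5, 7, 9, 11, 13, 16, 19, 23, 25, 28, 30; that makes 13.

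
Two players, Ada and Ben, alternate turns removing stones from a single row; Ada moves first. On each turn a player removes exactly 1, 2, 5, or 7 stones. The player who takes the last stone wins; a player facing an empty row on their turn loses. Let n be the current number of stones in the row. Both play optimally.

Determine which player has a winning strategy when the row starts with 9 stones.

Label each position W (a win for the player to move) or L (a loss). A position with no legal move is L; any other position is W exactly when some move reaches an L, and L when every move reaches a W.
n=0: no move → L
n=1: reaches L-position 0 → W
n=2: reaches L-position 0 → W
n=3: only reaches 2(W), 1(W), all W → L
n=4: reaches L-position 3 → W
n=5: reaches L-position 3 → W
n=6: only reaches 5(W), 4(W), 1(W), all W → L
n=7: reaches L-position 6 → W
n=8: reaches L-position 6 → W
n=9: only reaches 8(W), 7(W), 4(W), 2(W), all W → L
Every move from 9 reaches a W position, so the mover loses.

Ben wins.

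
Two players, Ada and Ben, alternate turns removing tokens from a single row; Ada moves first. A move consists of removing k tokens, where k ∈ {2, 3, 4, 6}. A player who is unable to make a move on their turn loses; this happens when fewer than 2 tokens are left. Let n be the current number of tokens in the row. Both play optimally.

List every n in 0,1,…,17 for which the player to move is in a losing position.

0, 1, 8, 9, 16, 17

Build the W/L table. Terminal = L. A non-terminal position is W if it has a move to some L; otherwise it is L.
n=0: no move → L
n=1: no move → L
n=2: →0(L), so W
n=3: →1(L), so W
n=4: →1(L), so W
n=5: →1(L), so W
n=6: →0(L), so W
n=7: →1(L), so W
n=8: →6(W), 5(W), 4(W), 2(W) — all W, so L
n=9: →7(W), 6(W), 5(W), 3(W) — all W, so L
n=10: →8(L), so W
n=11: →9(L), so W
n=12: →9(L), so W
n=13: →9(L), so W
n=14: →8(L), so W
n=15: →9(L), so W
n=16: →14(W), 13(W), 12(W), 10(W) — all W, so L
n=17: →15(W), 14(W), 13(W), 11(W) — all W, so L
The losing starting values of n are exactly the entries labelled L in this table (6 of them).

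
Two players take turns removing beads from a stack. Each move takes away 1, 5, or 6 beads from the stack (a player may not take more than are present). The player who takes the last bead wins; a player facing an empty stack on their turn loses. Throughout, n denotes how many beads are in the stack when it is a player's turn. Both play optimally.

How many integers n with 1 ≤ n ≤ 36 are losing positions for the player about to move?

10

Compute win/loss labels from the base case upward. A position with no move is L. Any other position is W if it can reach an L in one move, else L.
n=0: no move → L
n=1: can move to 0, which is L ⇒ W
n=2: the only move is to 1(W), a W ⇒ L
n=3: can move to 2, which is L ⇒ W
n=4: the only move is to 3(W), a W ⇒ L
n=5: can move to 4, which is L ⇒ W
n=6: can move to 0, which is L ⇒ W
n=7: can move to 2, which is L ⇒ W
n=8: can move to 2, which is L ⇒ W
n=9: can move to 4, which is L ⇒ W
n=10: can move to 4, which is L ⇒ W
n=11: moves to 10(W), 6(W), 5(W); every one is W ⇒ L
n=12: can move to 11, which is L ⇒ W
n=13: moves to 12(W), 8(W), 7(W); every one is W ⇒ L
n=14: can move to 13, which is L ⇒ W
n=15: moves to 14(W), 10(W), 9(W); every one is W ⇒ L
n=16: can move to 15, which is L ⇒ W
n=17: can move to 11, which is L ⇒ W
n=18: can move to 13, which is L ⇒ W
n=19: can move to 13, which is L ⇒ W
n=20: can move to 15, which is L ⇒ W
n=21: can move to 15, which is L ⇒ W
n=22: moves to 21(W), 17(W), 16(W); every one is W ⇒ L
n=23: can move to 22, which is L ⇒ W
n=24: moves to 23(W), 19(W), 18(W); every one is W ⇒ L
n=25: can move to 24, which is L ⇒ W
n=26: moves to 25(W), 21(W), 20(W); every one is W ⇒ L
n=27: can move to 26, which is L ⇒ W
n=28: can move to 22, which is L ⇒ W
n=29: can move to 24, which is L ⇒ W
n=30: can move to 24, which is L ⇒ W
n=31: can move to 26, which is L ⇒ W
n=32: can move to 26, which is L ⇒ W
n=33: moves to 32(W), 28(W), 27(W); every one is W ⇒ L
n=34: can move to 33, which is L ⇒ W
n=35: moves to 34(W), 30(W), 29(W); every one is W ⇒ L
n=36: can move to 35, which is L ⇒ W
L entries with 1 ≤ n ≤ 36 (n=0 is outside the asked range and is not counted): n = 2, 4, 11, 13, 15, 22, 24, 26, 33, 35; that makes 10.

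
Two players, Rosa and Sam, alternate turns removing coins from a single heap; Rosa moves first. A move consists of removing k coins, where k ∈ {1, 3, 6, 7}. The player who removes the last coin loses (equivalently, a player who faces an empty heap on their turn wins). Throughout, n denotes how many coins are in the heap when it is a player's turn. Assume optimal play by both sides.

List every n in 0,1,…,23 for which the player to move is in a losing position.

1, 3, 5, 13, 15, 17

Compute win/loss labels from the base case upward. A position with no move is W. Any other position is W if it can reach an L in one move, else L.
n=0: no move; the opponent has just taken the last coin and therefore loses → W
n=1: L (sole option 0(W) is W)
n=2: W (go to 1, an L position)
n=3: L (options 2(W), 0(W) are all W)
n=4: W (go to 3, an L position)
n=5: L (options 4(W), 2(W) are all W)
n=6: W (go to 5, an L position)
n=7: W (go to 1, an L position)
n=8: W (go to 5, an L position)
n=9: W (go to 3, an L position)
n=10: W (go to 3, an L position)
n=11: W (go to 5, an L position)
n=12: W (go to 5, an L position)
n=13: L (options 12(W), 10(W), 7(W), 6(W) are all W)
n=14: W (go to 13, an L position)
n=15: L (options 14(W), 12(W), 9(W), 8(W) are all W)
n=16: W (go to 15, an L position)
n=17: L (options 16(W), 14(W), 11(W), 10(W) are all W)
n=18: W (go to 17, an L position)
n=19: W (go to 13, an L position)
n=20: W (go to 17, an L position)
n=21: W (go to 15, an L position)
n=22: W (go to 15, an L position)
n=23: W (go to 17, an L position)
Reading off the rows marked L gives the requested list; there are 6 such values of n.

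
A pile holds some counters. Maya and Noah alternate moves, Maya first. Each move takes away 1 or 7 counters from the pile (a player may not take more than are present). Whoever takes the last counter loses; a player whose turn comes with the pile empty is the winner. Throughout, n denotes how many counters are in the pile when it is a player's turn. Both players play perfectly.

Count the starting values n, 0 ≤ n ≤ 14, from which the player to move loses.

7

Work bottom-up. With no move the player to move wins. Otherwise the position is W if at least one move leads to an L position for the opponent, and L if every move leads to a W.
n=0: no move; the opponent has just taken the last counter and therefore loses → W
n=1: only reaches 0(W), which is W → L
n=2: reaches L-position 1 → W
n=3: only reaches 2(W), which is W → L
n=4: reaches L-position 3 → W
n=5: only reaches 4(W), which is W → L
n=6: reaches L-position 5 → W
n=7: only reaches 6(W), 0(W), all W → L
n=8: reaches L-position 7 → W
n=9: only reaches 8(W), 2(W), all W → L
n=10: reaches L-position 9 → W
n=11: only reaches 10(W), 4(W), all W → L
n=12: reaches L-position 11 → W
n=13: only reaches 12(W), 6(W), all W → L
n=14: reaches L-position 13 → W
L entries with 0 ≤ n ≤ 14: n = 1, 3, 5, 7, 9, 11, 13; that makes 7.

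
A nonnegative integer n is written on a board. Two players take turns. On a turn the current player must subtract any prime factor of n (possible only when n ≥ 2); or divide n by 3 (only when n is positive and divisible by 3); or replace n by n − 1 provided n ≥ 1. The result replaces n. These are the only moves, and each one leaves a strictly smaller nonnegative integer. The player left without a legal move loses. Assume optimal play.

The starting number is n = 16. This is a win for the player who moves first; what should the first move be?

Compute win/loss labels from the base case upward. A position with no move is L. Any other position is W if it can reach an L in one move, else L.
n=0: no move → L
n=1: reaches L-position 0 → W
n=2: reaches L-position 0 → W
n=3: reaches L-position 0 → W
n=4: only reaches 2(W), 3(W), all W → L
n=5: reaches L-position 0 → W
n=6: reaches L-position 4 → W
n=7: reaches L-position 0 → W
n=8: only reaches 6(W), 7(W), all W → L
n=9: reaches L-position 8 → W
n=10: reaches L-position 8 → W
n=11: reaches L-position 0 → W
n=12: reaches L-position 4 → W
n=13: reaches L-position 0 → W
n=14: only reaches 7(W), 12(W), 13(W), all W → L
n=15: reaches L-position 14 → W
n=16: reaches L-position 14 → W
From 16, the L positions reachable in one move are: 14.

Move to 14.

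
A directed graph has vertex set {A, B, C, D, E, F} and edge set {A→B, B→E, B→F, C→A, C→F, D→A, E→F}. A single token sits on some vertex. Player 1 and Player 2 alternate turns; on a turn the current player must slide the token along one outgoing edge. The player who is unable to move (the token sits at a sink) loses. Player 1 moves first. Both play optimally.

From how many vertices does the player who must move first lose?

2

Use the standard recursion: the mover loses at a terminal position; elsewhere, the mover wins exactly when some move hands the opponent an L position.
Every edge goes from a vertex to one that appears earlier in the order F, E, B, A, D, C, so processing vertices in that order labels each vertex after all of its successors.
F: no outgoing edge → L
E: W (go to F, an L position)
B: W (go to F, an L position)
A: L (sole option B(W) is W)
D: W (go to A, an L position)
C: W (go to A, an L position)
The L vertices are A, F; that is 2 in all.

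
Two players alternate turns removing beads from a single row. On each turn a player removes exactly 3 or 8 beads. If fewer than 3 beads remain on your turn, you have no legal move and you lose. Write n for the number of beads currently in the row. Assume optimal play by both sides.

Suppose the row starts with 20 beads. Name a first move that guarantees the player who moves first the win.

Classify positions by backward induction: terminal positions (no move available) are L. From any other position, the mover wins iff some move reaches an L.
n=0: no move → L
n=1: no move → L
n=2: no move → L
n=3: W (go to 0, an L position)
n=4: W (go to 1, an L position)
n=5: W (go to 2, an L position)
n=6: L (sole option 3(W) is W)
n=7: L (sole option 4(W) is W)
n=8: W (go to 0, an L position)
n=9: W (go to 6, an L position)
n=10: W (go to 7, an L position)
n=11: L (options 8(W), 3(W) are all W)
n=12: L (options 9(W), 4(W) are all W)
n=13: L (options 10(W), 5(W) are all W)
n=14: W (go to 11, an L position)
n=15: W (go to 12, an L position)
n=16: W (go to 13, an L position)
n=17: L (options 14(W), 9(W) are all W)
n=18: L (options 15(W), 10(W) are all W)
n=19: W (go to 11, an L position)
n=20: W (go to 17, an L position)
From 20, the L positions reachable in one move are: 17, 12. Any move reaching one of these is winning.

Remove 3, leaving 17.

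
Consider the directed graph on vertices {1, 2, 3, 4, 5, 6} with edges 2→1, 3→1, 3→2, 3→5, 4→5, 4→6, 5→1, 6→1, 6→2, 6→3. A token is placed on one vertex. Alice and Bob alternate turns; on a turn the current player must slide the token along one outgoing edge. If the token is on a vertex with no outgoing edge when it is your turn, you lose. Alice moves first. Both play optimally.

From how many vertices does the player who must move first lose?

2

Positions with no move are L. A position that does have a move is losing for the player to move precisely when every available move leads to a winning position for the opponent. Fill in the labels:
Every edge goes from a vertex to one that appears earlier in the order 1, 2, 5, 3, 6, 4, so processing vertices in that order labels each vertex after all of its successors.
1: no outgoing edge → L
2: reaches L-position 1 → W
5: reaches L-position 1 → W
3: reaches L-position 1 → W
6: reaches L-position 1 → W
4: only reaches 6(W), 5(W), all W → L
The L vertices are 1, 4; that is 2 in all.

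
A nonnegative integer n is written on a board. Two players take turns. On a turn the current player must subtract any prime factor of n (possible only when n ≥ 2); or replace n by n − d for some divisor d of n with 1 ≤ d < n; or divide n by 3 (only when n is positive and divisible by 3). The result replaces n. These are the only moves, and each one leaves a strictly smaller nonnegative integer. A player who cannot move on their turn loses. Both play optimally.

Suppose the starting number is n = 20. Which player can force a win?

The second player wins.

Compute win/loss labels from the base case upward. A position with no move is L. Any other position is W if it can reach an L in one move, else L.
n=0: no move → L
n=1: no move → L
n=2: W (go to 0, an L position)
n=3: W (go to 0, an L position)
n=4: L (options 2(W), 3(W) are all W)
n=5: W (go to 0, an L position)
n=6: W (go to 4, an L position)
n=7: W (go to 0, an L position)
n=8: W (go to 4, an L position)
n=9: L (options 3(W), 6(W), 8(W) are all W)
n=10: W (go to 9, an L position)
n=11: W (go to 0, an L position)
n=12: W (go to 4, an L position)
n=13: W (go to 0, an L position)
n=14: L (options 7(W), 12(W), 13(W) are all W)
n=15: W (go to 14, an L position)
n=16: W (go to 14, an L position)
n=17: W (go to 0, an L position)
n=18: W (go to 9, an L position)
n=19: W (go to 0, an L position)
n=20: L (options 10(W), 15(W), 16(W), 18(W), 19(W) are all W)
The starting position 20 is L: whatever the player to move does, the opponent receives a W position.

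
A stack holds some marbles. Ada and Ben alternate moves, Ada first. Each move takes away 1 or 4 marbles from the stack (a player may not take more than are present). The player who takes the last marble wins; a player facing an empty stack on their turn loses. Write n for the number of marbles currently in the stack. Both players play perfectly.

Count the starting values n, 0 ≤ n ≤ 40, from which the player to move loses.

Positions with no move are L. A position that does have a move is losing for the player to move precisely when every available move leads to a winning position for the opponent. Fill in the labels:
n=0: no move → L
n=1: W (go to 0, an L position)
n=2: L (sole option 1(W) is W)
n=3: W (go to 2, an L position)
n=4: W (go to 0, an L position)
n=5: L (options 4(W), 1(W) are all W)
n=6: W (go to 5, an L position)
n=7: L (options 6(W), 3(W) are all W)
n=8: W (go to 7, an L position)
n=9: W (go to 5, an L position)
n=10: L (options 9(W), 6(W) are all W)
n=11: W (go to 10, an L position)
n=12: L (options 11(W), 8(W) are all W)
n=13: W (go to 12, an L position)
n=14: W (go to 10, an L position)
n=15: L (options 14(W), 11(W) are all W)
n=16: W (go to 15, an L position)
n=17: L (options 16(W), 13(W) are all W)
n=18: W (go to 17, an L position)
n=19: W (go to 15, an L position)
n=20: L (options 19(W), 16(W) are all W)
n=21: W (go to 20, an L position)
n=22: L (options 21(W), 18(W) are all W)
n=23: W (go to 22, an L position)
n=24: W (go to 20, an L position)
n=25: L (options 24(W), 21(W) are all W)
n=26: W (go to 25, an L position)
n=27: L (options 26(W), 23(W) are all W)
n=28: W (go to 27, an L position)
n=29: W (go to 25, an L position)
n=30: L (options 29(W), 26(W) are all W)
n=31: W (go to 30, an L position)
n=32: L (options 31(W), 28(W) are all W)
n=33: W (go to 32, an L position)
n=34: W (go to 30, an L position)
n=35: L (options 34(W), 31(W) are all W)
n=36: W (go to 35, an L position)
n=37: L (options 36(W), 33(W) are all W)
n=38: W (go to 37, an L position)
n=39: W (go to 35, an L position)
n=40: L (options 39(W), 36(W) are all W)
L entries with 0 ≤ n ≤ 40: n = 0, 2, 5, 7, 10, 12, 15, 17, 20, 22, 25, 27, 30, 32, 35, 37, 40; that makes 17.

17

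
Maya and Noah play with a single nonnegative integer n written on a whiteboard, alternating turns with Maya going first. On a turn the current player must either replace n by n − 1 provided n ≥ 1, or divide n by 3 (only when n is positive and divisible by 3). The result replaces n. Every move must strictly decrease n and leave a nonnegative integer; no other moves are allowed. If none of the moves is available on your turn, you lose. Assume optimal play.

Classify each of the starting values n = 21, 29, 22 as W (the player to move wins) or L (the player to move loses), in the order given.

21: W, 29: W, 22: L

Compute win/loss labels from the base case upward. A position with no move is L. Any other position is W if it can reach an L in one move, else L.
n=0: no move → L
n=1: →0(L), so W
n=2: →1(W) only, which is W, so L
n=3: →2(L), so W
n=4: →3(W) only, which is W, so L
n=5: →4(L), so W
n=6: →2(L), so W
n=7: →6(W) only, which is W, so L
n=8: →7(L), so W
n=9: →3(W), 8(W) — all W, so L
n=10: →9(L), so W
n=11: →10(W) only, which is W, so L
n=12: →4(L), so W
n=13: →12(W) only, which is W, so L
n=14: →13(L), so W
n=15: →5(W), 14(W) — all W, so L
n=16: →15(L), so W
n=17: →16(W) only, which is W, so L
n=18: →17(L), so W
n=19: →18(W) only, which is W, so L
n=20: →19(L), so W
n=21: →7(L), so W
n=22: →21(W) only, which is W, so L
n=23: →22(L), so W
n=24: →8(W), 23(W) — all W, so L
n=25: →24(L), so W
n=26: →25(W) only, which is W, so L
n=27: →9(L), so W
n=28: →27(W) only, which is W, so L
n=29: →28(L), so W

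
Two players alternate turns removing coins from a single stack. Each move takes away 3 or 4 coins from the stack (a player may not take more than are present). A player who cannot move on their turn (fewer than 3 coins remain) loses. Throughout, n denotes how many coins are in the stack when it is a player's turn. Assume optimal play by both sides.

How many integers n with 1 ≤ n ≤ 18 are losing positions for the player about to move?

8

Build the W/L table. Terminal = L. A non-terminal position is W if it has a move to some L; otherwise it is L.
n=0: no move → L
n=1: no move → L
n=2: no move → L
n=3: W (go to 0, an L position)
n=4: W (go to 1, an L position)
n=5: W (go to 2, an L position)
n=6: W (go to 2, an L position)
n=7: L (options 4(W), 3(W) are all W)
n=8: L (options 5(W), 4(W) are all W)
n=9: L (options 6(W), 5(W) are all W)
n=10: W (go to 7, an L position)
n=11: W (go to 8, an L position)
n=12: W (go to 9, an L position)
n=13: W (go to 9, an L position)
n=14: L (options 11(W), 10(W) are all W)
n=15: L (options 12(W), 11(W) are all W)
n=16: L (options 13(W), 12(W) are all W)
n=17: W (go to 14, an L position)
n=18: W (go to 15, an L position)
L entries with 1 ≤ n ≤ 18 (n=0 is outside the asked range and is not counted): n = 1, 2, 7, 8, 9, 14, 15, 16; that makes 8.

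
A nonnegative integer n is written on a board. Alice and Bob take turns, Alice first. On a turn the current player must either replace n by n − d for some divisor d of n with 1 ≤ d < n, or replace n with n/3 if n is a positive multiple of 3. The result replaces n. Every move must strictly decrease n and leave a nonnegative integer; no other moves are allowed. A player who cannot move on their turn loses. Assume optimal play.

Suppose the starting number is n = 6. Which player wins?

Alice wins.

Work bottom-up. With no move the player to move loses. Otherwise the position is W if at least one move leads to an L position for the opponent, and L if every move leads to a W.
n=0: no move → L
n=1: no move → L
n=2: W (go to 1, an L position)
n=3: W (go to 1, an L position)
n=4: L (options 2(W), 3(W) are all W)
n=5: W (go to 4, an L position)
n=6: W (go to 4, an L position)
From 6 Alice can move to 4, reaching an L position.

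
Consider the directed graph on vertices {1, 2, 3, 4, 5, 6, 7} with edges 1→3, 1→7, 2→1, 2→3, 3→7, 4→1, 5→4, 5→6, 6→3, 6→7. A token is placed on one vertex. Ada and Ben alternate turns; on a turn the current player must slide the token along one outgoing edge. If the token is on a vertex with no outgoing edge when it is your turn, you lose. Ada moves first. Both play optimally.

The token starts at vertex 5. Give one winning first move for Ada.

Move to 4.

Work bottom-up. With no move the player to move loses. Otherwise the position is W if at least one move leads to an L position for the opponent, and L if every move leads to a W.
Every edge goes from a vertex to one that appears earlier in the order 7, 3, 1, 4, 6, 5, 2, so processing vertices in that order labels each vertex after all of its successors.
7: no outgoing edge → L
3: →7(L), so W
1: →7(L), so W
4: →1(W) only, which is W, so L
6: →7(L), so W
5: →4(L), so W
2: →1(W), 3(W) — all W, so L
From 5, the L positions reachable in one move are: 4.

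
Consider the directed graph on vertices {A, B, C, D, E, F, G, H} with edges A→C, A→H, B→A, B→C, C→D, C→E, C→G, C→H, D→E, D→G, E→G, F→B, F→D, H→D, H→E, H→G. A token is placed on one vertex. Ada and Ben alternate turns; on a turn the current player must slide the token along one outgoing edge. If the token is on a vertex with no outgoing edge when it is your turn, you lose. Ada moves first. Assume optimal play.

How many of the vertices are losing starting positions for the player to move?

3

Label each position W (a win for the player to move) or L (a loss). A position with no legal move is L; any other position is W exactly when some move reaches an L, and L when every move reaches a W.
Every edge goes from a vertex to one that appears earlier in the order G, E, D, H, C, A, B, F, so processing vertices in that order labels each vertex after all of its successors.
G: no outgoing edge → L
E: reaches L-position G → W
D: reaches L-position G → W
H: reaches L-position G → W
C: reaches L-position G → W
A: only reaches C(W), H(W), all W → L
B: reaches L-position A → W
F: only reaches B(W), D(W), all W → L
The L vertices are A, F, G; that is 3 in all.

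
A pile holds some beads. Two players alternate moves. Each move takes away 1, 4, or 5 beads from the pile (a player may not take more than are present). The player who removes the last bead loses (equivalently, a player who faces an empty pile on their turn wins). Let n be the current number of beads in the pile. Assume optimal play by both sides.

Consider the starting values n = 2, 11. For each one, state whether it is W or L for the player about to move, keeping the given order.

2: W, 11: L

Positions with no move are W. A position that does have a move is losing for the player to move precisely when every available move leads to a winning position for the opponent. Fill in the labels:
n=0: no move; the opponent has just taken the last bead and therefore loses → W
n=1: →0(W) only, which is W, so L
n=2: →1(L), so W
n=3: →2(W) only, which is W, so L
n=4: →3(L), so W
n=5: →1(L), so W
n=6: →1(L), so W
n=7: →3(L), so W
n=8: →3(L), so W
n=9: →8(W), 5(W), 4(W) — all W, so L
n=10: →9(L), so W
n=11: →10(W), 7(W), 6(W) — all W, so L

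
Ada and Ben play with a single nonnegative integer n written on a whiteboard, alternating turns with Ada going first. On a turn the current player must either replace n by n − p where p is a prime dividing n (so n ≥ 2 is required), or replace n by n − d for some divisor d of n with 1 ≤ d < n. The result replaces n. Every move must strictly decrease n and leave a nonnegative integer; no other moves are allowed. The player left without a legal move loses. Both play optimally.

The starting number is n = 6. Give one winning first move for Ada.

Move to 4.

Use the standard recursion: the mover loses at a terminal position; elsewhere, the mover wins exactly when some move hands the opponent an L position.
n=0: no move → L
n=1: no move → L
n=2: can move to 0, which is L ⇒ W
n=3: can move to 0, which is L ⇒ W
n=4: moves to 2(W), 3(W); every one is W ⇒ L
n=5: can move to 0, which is L ⇒ W
n=6: can move to 4, which is L ⇒ W
From 6, the L positions reachable in one move are: 4.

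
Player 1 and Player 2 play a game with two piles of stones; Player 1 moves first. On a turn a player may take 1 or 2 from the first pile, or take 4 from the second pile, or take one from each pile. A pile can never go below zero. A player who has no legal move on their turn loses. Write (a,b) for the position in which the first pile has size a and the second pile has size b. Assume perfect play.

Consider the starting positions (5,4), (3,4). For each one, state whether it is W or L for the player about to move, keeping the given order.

Work bottom-up. With no move the player to move loses. Otherwise the position is W if at least one move leads to an L position for the opponent, and L if every move leads to a W.
No move ever increases a pile, so every position that can arise here has a ≤ 5 and b ≤ 4; it is enough to label the cells with 0 ≤ a ≤ 5 and 0 ≤ b ≤ 4.
Every move lowers a or b (never raises either), so fill the grid row by row in increasing a, and left to right within a row: each cell's successors are then already labelled.
      b=0  b=1  b=2  b=3  b=4
a=0:    L    L    L    L    W
a=1:    W    W    W    W    W
a=2:    W    W    W    W    L
a=3:    L    L    L    L    W
a=4:    W    W    W    W    W
a=5:    W    W    W    W    L
Cells with no legal move (terminal, hence L): (0,0), (0,1), (0,2), (0,3).
The remaining L cells, each justified by listing all of its moves:
(2,4): only reaches (1,4)(W), (0,4)(W), (2,0)(W), (1,3)(W), all W → L
(3,0): only reaches (2,0)(W), (1,0)(W), all W → L
(3,1): only reaches (2,1)(W), (1,1)(W), (2,0)(W), all W → L
(3,2): only reaches (2,2)(W), (1,2)(W), (2,1)(W), all W → L
(3,3): only reaches (2,3)(W), (1,3)(W), (2,2)(W), all W → L
(5,4): only reaches (4,4)(W), (3,4)(W), (5,0)(W), (4,3)(W), all W → L
Every other cell has at least one move into one of the L cells above, so it is W.
(5,4): one of the L cells justified above, so L
(3,4): the move to (2,4) reaches an L cell, so W

(5,4): L, (3,4): W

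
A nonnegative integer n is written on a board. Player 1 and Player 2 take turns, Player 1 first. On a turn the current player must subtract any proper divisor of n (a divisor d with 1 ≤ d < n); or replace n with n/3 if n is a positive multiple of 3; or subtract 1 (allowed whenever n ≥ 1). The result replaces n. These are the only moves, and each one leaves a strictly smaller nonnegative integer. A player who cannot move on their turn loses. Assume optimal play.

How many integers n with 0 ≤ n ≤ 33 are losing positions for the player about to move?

13

Positions with no move are L. A position that does have a move is losing for the player to move precisely when every available move leads to a winning position for the opponent. Fill in the labels:
n=0: no move → L
n=1: W (go to 0, an L position)
n=2: L (sole option 1(W) is W)
n=3: W (go to 2, an L position)
n=4: W (go to 2, an L position)
n=5: L (sole option 4(W) is W)
n=6: W (go to 2, an L position)
n=7: L (sole option 6(W) is W)
n=8: W (go to 7, an L position)
n=9: L (options 3(W), 6(W), 8(W) are all W)
n=10: W (go to 5, an L position)
n=11: L (sole option 10(W) is W)
n=12: W (go to 9, an L position)
n=13: L (sole option 12(W) is W)
n=14: W (go to 7, an L position)
n=15: W (go to 5, an L position)
n=16: L (options 8(W), 12(W), 14(W), 15(W) are all W)
n=17: W (go to 16, an L position)
n=18: W (go to 9, an L position)
n=19: L (sole option 18(W) is W)
n=20: W (go to 16, an L position)
n=21: W (go to 7, an L position)
n=22: W (go to 11, an L position)
n=23: L (sole option 22(W) is W)
n=24: W (go to 16, an L position)
n=25: L (options 20(W), 24(W) are all W)
n=26: W (go to 13, an L position)
n=27: W (go to 9, an L position)
n=28: L (options 14(W), 21(W), 24(W), 26(W), 27(W) are all W)
n=29: W (go to 28, an L position)
n=30: W (go to 25, an L position)
n=31: L (sole option 30(W) is W)
n=32: W (go to 16, an L position)
n=33: W (go to 11, an L position)
L entries with 0 ≤ n ≤ 33: n = 0, 2, 5, 7, 9, 11, 13, 16, 19, 23, 25, 28, 31; that makes 13.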